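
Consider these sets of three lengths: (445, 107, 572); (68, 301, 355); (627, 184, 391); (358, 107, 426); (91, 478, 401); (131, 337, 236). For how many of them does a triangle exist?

(107,445,572): 107+445 ≤ 572 → not valid
(68,301,355): 68+301 > 355 → valid
(184,391,627): 184+391 ≤ 627 → not valid
(107,358,426): 107+358 > 426 → valid
(91,401,478): 91+401 > 478 → valid
(131,236,337): 131+236 > 337 → valid
4 of the 6 triples form a triangle.

4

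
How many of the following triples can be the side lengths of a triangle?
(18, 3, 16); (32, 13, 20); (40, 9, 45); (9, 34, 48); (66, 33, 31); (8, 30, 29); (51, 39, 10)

4

(3,16,18): 3+16 > 18 → valid
(13,20,32): 13+20 > 32 → valid
(9,40,45): 9+40 > 45 → valid
(9,34,48): 9+34 ≤ 48 → not valid
(31,33,66): 31+33 ≤ 66 → not valid
(8,29,30): 8+29 > 30 → valid
(10,39,51): 10+39 ≤ 51 → not valid
4 of the 7 triples form a triangle.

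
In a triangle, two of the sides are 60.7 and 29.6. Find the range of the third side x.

By the triangle inequality, x must be less than 60.7 + 29.6 = 90.3 and greater than |60.7 − 29.6| = 31.1.

31.1 < x < 90.3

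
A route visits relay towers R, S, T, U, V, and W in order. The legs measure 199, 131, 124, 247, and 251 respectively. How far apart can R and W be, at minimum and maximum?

The maximum is all hops collinear in one direction: 199 + 131 + 124 + 247 + 251 = 952.
The longest hop is 251; the others sum to 701. Since 251 ≤ 701, the path can fold back on itself completely, so the minimum distance is 0.

0 ≤ RW ≤ 952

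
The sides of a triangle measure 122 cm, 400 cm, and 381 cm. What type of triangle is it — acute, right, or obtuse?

Compare the square of the longest side to the sum of squares of the other two: 122² + 381² = 160045 > 160000 = 400².

acute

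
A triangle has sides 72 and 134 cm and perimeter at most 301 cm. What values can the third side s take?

Triangle inequality alone gives 62 < s < 206.
The perimeter condition gives s ≤ 301 − 72 − 134 = 95.
Intersecting the two: 62 < s ≤ 95.

62 < s ≤ 95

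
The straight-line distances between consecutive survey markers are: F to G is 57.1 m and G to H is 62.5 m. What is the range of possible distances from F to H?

By the triangle inequality, |57.1 − 62.5| ≤ FH ≤ 57.1 + 62.5.

5.4 ≤ FH ≤ 119.6 m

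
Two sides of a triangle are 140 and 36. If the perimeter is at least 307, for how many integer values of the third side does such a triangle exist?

45

Triangle inequality: 104 < x < 176. Perimeter ≥ 307 gives x ≥ 307 − 140 − 36 = 131.
So 131 ≤ x < 176; integers 131 through 175: 45 values.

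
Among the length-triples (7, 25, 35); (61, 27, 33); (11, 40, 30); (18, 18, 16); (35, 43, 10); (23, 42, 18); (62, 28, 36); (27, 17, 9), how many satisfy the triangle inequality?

4

(7,25,35): 7+25 ≤ 35 → not valid
(27,33,61): 27+33 ≤ 61 → not valid
(11,30,40): 11+30 > 40 → valid
(16,18,18): 16+18 > 18 → valid
(10,35,43): 10+35 > 43 → valid
(18,23,42): 18+23 ≤ 42 → not valid
(28,36,62): 28+36 > 62 → valid
(9,17,27): 9+17 ≤ 27 → not valid
4 of the 8 triples form a triangle.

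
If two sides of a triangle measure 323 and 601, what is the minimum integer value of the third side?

The third side must be strictly greater than |323 − 601| = 278.
The smallest integer above 278 is 279.

279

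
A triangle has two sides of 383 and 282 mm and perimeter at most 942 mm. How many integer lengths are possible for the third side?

Triangle inequality: 101 < x < 665. Perimeter ≤ 942 gives x ≤ 942 − 383 − 282 = 277.
So 101 < x ≤ 277; integers 102 through 277: 176 values.

176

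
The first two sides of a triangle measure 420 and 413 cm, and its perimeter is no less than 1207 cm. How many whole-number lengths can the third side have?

459

Triangle inequality: 7 < x < 833. Perimeter ≥ 1207 gives x ≥ 1207 − 420 − 413 = 374.
So 374 ≤ x < 833; integers 374 through 832: 459 values.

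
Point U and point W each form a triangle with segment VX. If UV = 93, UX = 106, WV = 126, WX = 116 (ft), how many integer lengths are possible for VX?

185

From triangle UVX: 13 < VX < 199.
From triangle WVX: 10 < VX < 242.
Intersection: 13 < VX < 199, so integers 14 through 198: 185 values.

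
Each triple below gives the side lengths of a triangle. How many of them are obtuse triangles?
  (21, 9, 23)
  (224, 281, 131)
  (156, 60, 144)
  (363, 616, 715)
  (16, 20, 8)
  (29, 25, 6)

4

(21,9,23): 9²+21² = 522 < 529 = 23² → obtuse
(224,281,131): 131²+224² = 67337 < 78961 = 281² → obtuse
(156,60,144): 60²+144² = 24336 = 156² → right
(363,616,715): 363²+616² = 511225 = 715² → right
(16,20,8): 8²+16² = 320 < 400 = 20² → obtuse
(29,25,6): 6²+25² = 661 < 841 = 29² → obtuse
4 of the 6 are obtuse.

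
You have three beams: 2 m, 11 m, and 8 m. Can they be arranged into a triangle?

The longest side is 11, but the other two sum to only 10.
10 < 11, so the triangle inequality fails.

No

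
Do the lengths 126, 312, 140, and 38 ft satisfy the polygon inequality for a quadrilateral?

No

For a quadrilateral, each side must be shorter than the sum of the others.
Here the longest side is 312, but the remaining 3 sides sum to only 304.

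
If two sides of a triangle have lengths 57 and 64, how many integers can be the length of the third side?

113

The third side lies in the open interval (7, 121).
Integers from 8 to 120 inclusive: 120 − 8 + 1 = 113.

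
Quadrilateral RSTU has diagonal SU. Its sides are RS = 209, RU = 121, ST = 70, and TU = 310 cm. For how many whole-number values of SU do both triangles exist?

89

From triangle RSU: 88 < SU < 330.
From triangle TSU: 240 < SU < 380.
Intersection: 240 < SU < 330, so integers 241 through 329: 89 values.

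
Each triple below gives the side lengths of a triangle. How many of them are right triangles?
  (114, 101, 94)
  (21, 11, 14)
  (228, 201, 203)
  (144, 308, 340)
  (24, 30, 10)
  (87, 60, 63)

(114,101,94): 94²+101² = 19037 > 12996 = 114² → acute
(21,11,14): 11²+14² = 317 < 441 = 21² → obtuse
(228,201,203): 201²+203² = 81610 > 51984 = 228² → acute
(144,308,340): 144²+308² = 115600 = 340² → right
(24,30,10): 10²+24² = 676 < 900 = 30² → obtuse
(87,60,63): 60²+63² = 7569 = 87² → right
2 of the 6 are right.

2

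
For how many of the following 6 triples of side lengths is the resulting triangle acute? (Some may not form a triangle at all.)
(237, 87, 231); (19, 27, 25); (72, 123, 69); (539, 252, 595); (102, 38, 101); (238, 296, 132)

3

(237,87,231): 87²+231² = 60930 > 56169 = 237² → acute
(19,27,25): 19²+25² = 986 > 729 = 27² → acute
(72,123,69): 69²+72² = 9945 < 15129 = 123² → obtuse
(539,252,595): 252²+539² = 354025 = 595² → right
(102,38,101): 38²+101² = 11645 > 10404 = 102² → acute
(238,296,132): 132²+238² = 74068 < 87616 = 296² → obtuse
3 of the 6 are acute.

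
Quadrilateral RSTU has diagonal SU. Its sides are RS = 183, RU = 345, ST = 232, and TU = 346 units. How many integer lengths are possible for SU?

365

From triangle RSU: 162 < SU < 528.
From triangle TSU: 114 < SU < 578.
Intersection: 162 < SU < 528, so integers 163 through 527: 365 values.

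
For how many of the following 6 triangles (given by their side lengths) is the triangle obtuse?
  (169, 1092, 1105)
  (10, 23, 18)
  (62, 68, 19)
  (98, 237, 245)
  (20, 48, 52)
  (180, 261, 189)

2

(169,1092,1105): 169²+1092² = 1221025 = 1105² → right
(10,23,18): 10²+18² = 424 < 529 = 23² → obtuse
(62,68,19): 19²+62² = 4205 < 4624 = 68² → obtuse
(98,237,245): 98²+237² = 65773 > 60025 = 245² → acute
(20,48,52): 20²+48² = 2704 = 52² → right
(180,261,189): 180²+189² = 68121 = 261² → right
2 of the 6 are obtuse.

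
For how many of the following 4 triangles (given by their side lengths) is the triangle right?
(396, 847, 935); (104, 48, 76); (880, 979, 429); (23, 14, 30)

(396,847,935): 396²+847² = 874225 = 935² → right
(104,48,76): 48²+76² = 8080 < 10816 = 104² → obtuse
(880,979,429): 429²+880² = 958441 = 979² → right
(23,14,30): 14²+23² = 725 < 900 = 30² → obtuse
2 of the 4 are right.

2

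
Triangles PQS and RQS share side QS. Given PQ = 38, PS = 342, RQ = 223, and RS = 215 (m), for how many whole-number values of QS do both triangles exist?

75

From triangle PQS: 304 < QS < 380.
From triangle RQS: 8 < QS < 438.
Intersection: 304 < QS < 380, so integers 305 through 379: 75 values.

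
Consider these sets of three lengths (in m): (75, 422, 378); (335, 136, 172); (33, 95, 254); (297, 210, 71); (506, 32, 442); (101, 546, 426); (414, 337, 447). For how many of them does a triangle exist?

(75,378,422): 75+378 > 422 → valid
(136,172,335): 136+172 ≤ 335 → not valid
(33,95,254): 33+95 ≤ 254 → not valid
(71,210,297): 71+210 ≤ 297 → not valid
(32,442,506): 32+442 ≤ 506 → not valid
(101,426,546): 101+426 ≤ 546 → not valid
(337,414,447): 337+414 > 447 → valid
2 of the 7 triples form a triangle.

2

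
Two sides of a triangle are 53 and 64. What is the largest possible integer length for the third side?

116

The third side must be strictly less than 53 + 64 = 117.
The largest integer below 117 is 116.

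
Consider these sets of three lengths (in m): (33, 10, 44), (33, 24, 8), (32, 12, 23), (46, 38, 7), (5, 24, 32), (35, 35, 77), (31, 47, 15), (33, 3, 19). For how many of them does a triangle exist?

1

(10,33,44): 10+33 ≤ 44 → not valid
(8,24,33): 8+24 ≤ 33 → not valid
(12,23,32): 12+23 > 32 → valid
(7,38,46): 7+38 ≤ 46 → not valid
(5,24,32): 5+24 ≤ 32 → not valid
(35,35,77): 35+35 ≤ 77 → not valid
(15,31,47): 15+31 ≤ 47 → not valid
(3,19,33): 3+19 ≤ 33 → not valid
1 of the 8 triples forms a triangle.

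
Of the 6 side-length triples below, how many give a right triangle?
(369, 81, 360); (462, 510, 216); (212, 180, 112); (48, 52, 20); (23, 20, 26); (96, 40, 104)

(369,81,360): 81²+360² = 136161 = 369² → right
(462,510,216): 216²+462² = 260100 = 510² → right
(212,180,112): 112²+180² = 44944 = 212² → right
(48,52,20): 20²+48² = 2704 = 52² → right
(23,20,26): 20²+23² = 929 > 676 = 26² → acute
(96,40,104): 40²+96² = 10816 = 104² → right
5 of the 6 are right.

5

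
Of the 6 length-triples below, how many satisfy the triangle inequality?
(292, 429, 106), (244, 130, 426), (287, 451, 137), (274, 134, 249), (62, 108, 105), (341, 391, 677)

3

(106,292,429): 106+292 ≤ 429 → not valid
(130,244,426): 130+244 ≤ 426 → not valid
(137,287,451): 137+287 ≤ 451 → not valid
(134,249,274): 134+249 > 274 → valid
(62,105,108): 62+105 > 108 → valid
(341,391,677): 341+391 > 677 → valid
3 of the 6 triples form a triangle.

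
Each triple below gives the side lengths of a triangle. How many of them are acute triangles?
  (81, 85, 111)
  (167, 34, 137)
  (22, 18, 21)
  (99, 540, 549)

2

(81,85,111): 81²+85² = 13786 > 12321 = 111² → acute
(167,34,137): 34²+137² = 19925 < 27889 = 167² → obtuse
(22,18,21): 18²+21² = 765 > 484 = 22² → acute
(99,540,549): 99²+540² = 301401 = 549² → right
2 of the 4 are acute.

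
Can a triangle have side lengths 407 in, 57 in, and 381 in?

The longest side is 407, and the other two sum to 438.
Since 438 > 407, the triangle inequality holds.

Yes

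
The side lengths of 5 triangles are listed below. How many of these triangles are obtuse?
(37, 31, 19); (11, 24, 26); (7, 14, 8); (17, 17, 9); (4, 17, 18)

(37,31,19): 19²+31² = 1322 < 1369 = 37² → obtuse
(11,24,26): 11²+24² = 697 > 676 = 26² → acute
(7,14,8): 7²+8² = 113 < 196 = 14² → obtuse
(17,17,9): 9²+17² = 370 > 289 = 17² → acute
(4,17,18): 4²+17² = 305 < 324 = 18² → obtuse
3 of the 5 are obtuse.

3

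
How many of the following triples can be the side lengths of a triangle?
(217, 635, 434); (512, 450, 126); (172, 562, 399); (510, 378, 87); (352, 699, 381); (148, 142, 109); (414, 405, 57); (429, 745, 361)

(217,434,635): 217+434 > 635 → valid
(126,450,512): 126+450 > 512 → valid
(172,399,562): 172+399 > 562 → valid
(87,378,510): 87+378 ≤ 510 → not valid
(352,381,699): 352+381 > 699 → valid
(109,142,148): 109+142 > 148 → valid
(57,405,414): 57+405 > 414 → valid
(361,429,745): 361+429 > 745 → valid
7 of the 8 triples form a triangle.

7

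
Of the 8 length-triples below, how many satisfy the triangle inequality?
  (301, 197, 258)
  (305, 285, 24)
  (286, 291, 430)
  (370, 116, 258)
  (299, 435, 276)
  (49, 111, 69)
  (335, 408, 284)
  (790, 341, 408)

(197,258,301): 197+258 > 301 → valid
(24,285,305): 24+285 > 305 → valid
(286,291,430): 286+291 > 430 → valid
(116,258,370): 116+258 > 370 → valid
(276,299,435): 276+299 > 435 → valid
(49,69,111): 49+69 > 111 → valid
(284,335,408): 284+335 > 408 → valid
(341,408,790): 341+408 ≤ 790 → not valid
7 of the 8 triples form a triangle.

7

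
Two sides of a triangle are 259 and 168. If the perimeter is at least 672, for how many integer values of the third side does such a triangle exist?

182

Triangle inequality: 91 < x < 427. Perimeter ≥ 672 gives x ≥ 672 − 259 − 168 = 245.
So 245 ≤ x < 427; integers 245 through 426: 182 values.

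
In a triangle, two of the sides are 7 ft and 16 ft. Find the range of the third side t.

9 < t < 23

By the triangle inequality, t must be less than 7 + 16 = 23 and greater than |7 − 16| = 9.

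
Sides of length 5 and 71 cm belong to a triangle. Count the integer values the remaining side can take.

9

The third side lies in the open interval (66, 76).
Integers from 67 to 75 inclusive: 75 − 67 + 1 = 9.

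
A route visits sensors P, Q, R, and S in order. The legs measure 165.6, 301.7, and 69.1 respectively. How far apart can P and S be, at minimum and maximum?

The maximum is all hops collinear in one direction: 165.6 + 301.7 + 69.1 = 536.4.
The longest hop is 301.7; the others sum to 234.7. Folding the others back against it leaves at least 301.7 − 234.7 = 67.0.

67.0 ≤ PS ≤ 536.4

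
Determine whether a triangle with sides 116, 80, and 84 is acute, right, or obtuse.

right

Compare the square of the longest side to the sum of squares of the other two: 80² + 84² = 13456 = 116².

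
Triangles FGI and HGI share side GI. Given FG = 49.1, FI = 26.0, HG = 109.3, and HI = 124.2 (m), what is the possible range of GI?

From triangle FGI: |49.1 − 26.0| < GI < 49.1 + 26.0, i.e. 23.1 < GI < 75.1.
From triangle HGI: 14.9 < GI < 233.5.
Both must hold, so GI lies in the intersection.

23.1 < GI < 75.1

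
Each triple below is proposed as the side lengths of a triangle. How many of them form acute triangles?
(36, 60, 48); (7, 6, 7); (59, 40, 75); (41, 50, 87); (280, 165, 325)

(36,60,48): 36²+48² = 3600 = 60² → right
(7,6,7): 6²+7² = 85 > 49 = 7² → acute
(59,40,75): 40²+59² = 5081 < 5625 = 75² → obtuse
(41,50,87): 41²+50² = 4181 < 7569 = 87² → obtuse
(280,165,325): 165²+280² = 105625 = 325² → right
1 of the 5 is acute.

1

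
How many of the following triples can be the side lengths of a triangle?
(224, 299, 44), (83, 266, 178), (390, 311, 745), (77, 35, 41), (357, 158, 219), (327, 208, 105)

(44,224,299): 44+224 ≤ 299 → not valid
(83,178,266): 83+178 ≤ 266 → not valid
(311,390,745): 311+390 ≤ 745 → not valid
(35,41,77): 35+41 ≤ 77 → not valid
(158,219,357): 158+219 > 357 → valid
(105,208,327): 105+208 ≤ 327 → not valid
1 of the 6 triples forms a triangle.

1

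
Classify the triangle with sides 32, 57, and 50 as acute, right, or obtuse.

Compare the square of the longest side to the sum of squares of the other two: 32² + 50² = 3524 > 3249 = 57².

acute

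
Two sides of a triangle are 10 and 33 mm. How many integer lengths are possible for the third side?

The third side lies in the open interval (23, 43).
Integers from 24 to 42 inclusive: 42 − 24 + 1 = 19.

19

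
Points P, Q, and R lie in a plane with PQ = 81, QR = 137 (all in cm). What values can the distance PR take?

56 ≤ PR ≤ 218 cm

By the triangle inequality, |81 − 137| ≤ PR ≤ 81 + 137.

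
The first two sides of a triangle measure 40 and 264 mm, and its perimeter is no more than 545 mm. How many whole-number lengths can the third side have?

Triangle inequality: 224 < x < 304. Perimeter ≤ 545 gives x ≤ 545 − 40 − 264 = 241.
So 224 < x ≤ 241; integers 225 through 241: 17 values.

17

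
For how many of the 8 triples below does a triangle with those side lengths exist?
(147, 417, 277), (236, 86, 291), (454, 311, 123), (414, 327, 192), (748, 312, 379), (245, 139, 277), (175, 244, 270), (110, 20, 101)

(147,277,417): 147+277 > 417 → valid
(86,236,291): 86+236 > 291 → valid
(123,311,454): 123+311 ≤ 454 → not valid
(192,327,414): 192+327 > 414 → valid
(312,379,748): 312+379 ≤ 748 → not valid
(139,245,277): 139+245 > 277 → valid
(175,244,270): 175+244 > 270 → valid
(20,101,110): 20+101 > 110 → valid
6 of the 8 triples form a triangle.

6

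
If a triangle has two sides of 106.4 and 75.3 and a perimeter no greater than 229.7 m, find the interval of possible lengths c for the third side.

Triangle inequality alone gives 31.1 < c < 181.7.
The perimeter condition gives c ≤ 229.7 − 106.4 − 75.3 = 48.0.
Intersecting the two: 31.1 < c ≤ 48.0.

31.1 < c ≤ 48.0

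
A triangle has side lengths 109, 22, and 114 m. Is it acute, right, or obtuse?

obtuse

Compare the square of the longest side to the sum of squares of the other two: 22² + 109² = 12365 < 12996 = 114².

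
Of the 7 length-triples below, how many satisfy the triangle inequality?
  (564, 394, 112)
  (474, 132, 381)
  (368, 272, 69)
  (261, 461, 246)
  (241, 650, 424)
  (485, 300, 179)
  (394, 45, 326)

(112,394,564): 112+394 ≤ 564 → not valid
(132,381,474): 132+381 > 474 → valid
(69,272,368): 69+272 ≤ 368 → not valid
(246,261,461): 246+261 > 461 → valid
(241,424,650): 241+424 > 650 → valid
(179,300,485): 179+300 ≤ 485 → not valid
(45,326,394): 45+326 ≤ 394 → not valid
3 of the 7 triples form a triangle.

3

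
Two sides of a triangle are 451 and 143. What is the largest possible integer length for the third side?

The third side must be strictly less than 451 + 143 = 594.
The largest integer below 594 is 593.

593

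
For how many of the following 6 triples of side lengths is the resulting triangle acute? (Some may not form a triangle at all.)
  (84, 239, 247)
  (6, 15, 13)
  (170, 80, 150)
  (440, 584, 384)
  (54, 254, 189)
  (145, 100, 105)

(84,239,247): 84²+239² = 64177 > 61009 = 247² → acute
(6,15,13): 6²+13² = 205 < 225 = 15² → obtuse
(170,80,150): 80²+150² = 28900 = 170² → right
(440,584,384): 384²+440² = 341056 = 584² → right
(54,254,189): 54+189 ≤ 254, not a triangle
(145,100,105): 100²+105² = 21025 = 145² → right
1 of the 6 is acute.

1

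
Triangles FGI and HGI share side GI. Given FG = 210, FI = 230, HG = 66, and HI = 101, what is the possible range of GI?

From triangle FGI: |210 − 230| < GI < 210 + 230, i.e. 20 < GI < 440.
From triangle HGI: 35 < GI < 167.
Both must hold, so GI lies in the intersection.

35 < GI < 167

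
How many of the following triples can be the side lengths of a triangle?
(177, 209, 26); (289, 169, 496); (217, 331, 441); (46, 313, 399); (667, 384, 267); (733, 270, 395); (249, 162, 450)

(26,177,209): 26+177 ≤ 209 → not valid
(169,289,496): 169+289 ≤ 496 → not valid
(217,331,441): 217+331 > 441 → valid
(46,313,399): 46+313 ≤ 399 → not valid
(267,384,667): 267+384 ≤ 667 → not valid
(270,395,733): 270+395 ≤ 733 → not valid
(162,249,450): 162+249 ≤ 450 → not valid
1 of the 7 triples forms a triangle.

1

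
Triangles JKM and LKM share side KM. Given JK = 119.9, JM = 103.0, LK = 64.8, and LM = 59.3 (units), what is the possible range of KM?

From triangle JKM: |119.9 − 103.0| < KM < 119.9 + 103.0, i.e. 16.9 < KM < 222.9.
From triangle LKM: 5.5 < KM < 124.1.
Both must hold, so KM lies in the intersection.

16.9 < KM < 124.1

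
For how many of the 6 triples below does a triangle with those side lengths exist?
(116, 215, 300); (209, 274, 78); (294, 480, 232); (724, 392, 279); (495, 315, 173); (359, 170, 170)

(116,215,300): 116+215 > 300 → valid
(78,209,274): 78+209 > 274 → valid
(232,294,480): 232+294 > 480 → valid
(279,392,724): 279+392 ≤ 724 → not valid
(173,315,495): 173+315 ≤ 495 → not valid
(170,170,359): 170+170 ≤ 359 → not valid
3 of the 6 triples form a triangle.

3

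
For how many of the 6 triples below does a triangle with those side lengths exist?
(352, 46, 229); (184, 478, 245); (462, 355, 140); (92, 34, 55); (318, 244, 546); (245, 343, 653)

2

(46,229,352): 46+229 ≤ 352 → not valid
(184,245,478): 184+245 ≤ 478 → not valid
(140,355,462): 140+355 > 462 → valid
(34,55,92): 34+55 ≤ 92 → not valid
(244,318,546): 244+318 > 546 → valid
(245,343,653): 245+343 ≤ 653 → not valid
2 of the 6 triples form a triangle.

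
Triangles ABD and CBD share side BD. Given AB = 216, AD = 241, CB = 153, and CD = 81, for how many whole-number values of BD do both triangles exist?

161

From triangle ABD: 25 < BD < 457.
From triangle CBD: 72 < BD < 234.
Intersection: 72 < BD < 234, so integers 73 through 233: 161 values.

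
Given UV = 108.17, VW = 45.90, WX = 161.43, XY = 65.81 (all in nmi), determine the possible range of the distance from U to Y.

0 ≤ UY ≤ 381.31 nmi

The maximum is all hops collinear in one direction: 108.17 + 45.90 + 161.43 + 65.81 = 381.31.
The longest hop is 161.43; the others sum to 219.88. Since 161.43 ≤ 219.88, the path can fold back on itself completely, so the minimum distance is 0.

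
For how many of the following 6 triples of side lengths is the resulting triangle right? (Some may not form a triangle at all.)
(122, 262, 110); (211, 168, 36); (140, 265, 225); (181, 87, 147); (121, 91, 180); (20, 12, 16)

(122,262,110): 110+122 ≤ 262, not a triangle
(211,168,36): 36+168 ≤ 211, not a triangle
(140,265,225): 140²+225² = 70225 = 265² → right
(181,87,147): 87²+147² = 29178 < 32761 = 181² → obtuse
(121,91,180): 91²+121² = 22922 < 32400 = 180² → obtuse
(20,12,16): 12²+16² = 400 = 20² → right
2 of the 6 are right.

2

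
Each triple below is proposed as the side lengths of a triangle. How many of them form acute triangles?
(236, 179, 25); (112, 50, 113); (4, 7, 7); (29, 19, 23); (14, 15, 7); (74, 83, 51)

(236,179,25): 25+179 ≤ 236, not a triangle
(112,50,113): 50²+112² = 15044 > 12769 = 113² → acute
(4,7,7): 4²+7² = 65 > 49 = 7² → acute
(29,19,23): 19²+23² = 890 > 841 = 29² → acute
(14,15,7): 7²+14² = 245 > 225 = 15² → acute
(74,83,51): 51²+74² = 8077 > 6889 = 83² → acute
5 of the 6 are acute.

5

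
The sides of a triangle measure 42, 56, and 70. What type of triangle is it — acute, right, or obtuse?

Compare the square of the longest side to the sum of squares of the other two: 42² + 56² = 4900 = 70².

right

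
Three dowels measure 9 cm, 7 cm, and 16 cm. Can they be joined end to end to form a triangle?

The two shorter sides sum to 16, exactly equal to the longest side 16.
That gives only a degenerate (flat) triangle — the inequality must be strict.

No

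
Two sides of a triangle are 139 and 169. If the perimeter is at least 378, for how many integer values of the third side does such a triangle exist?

238

Triangle inequality: 30 < x < 308. Perimeter ≥ 378 gives x ≥ 378 − 139 − 169 = 70.
So 70 ≤ x < 308; integers 70 through 307: 238 values.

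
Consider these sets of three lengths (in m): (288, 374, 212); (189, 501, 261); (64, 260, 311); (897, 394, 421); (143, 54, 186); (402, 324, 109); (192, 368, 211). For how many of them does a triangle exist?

(212,288,374): 212+288 > 374 → valid
(189,261,501): 189+261 ≤ 501 → not valid
(64,260,311): 64+260 > 311 → valid
(394,421,897): 394+421 ≤ 897 → not valid
(54,143,186): 54+143 > 186 → valid
(109,324,402): 109+324 > 402 → valid
(192,211,368): 192+211 > 368 → valid
5 of the 7 triples form a triangle.

5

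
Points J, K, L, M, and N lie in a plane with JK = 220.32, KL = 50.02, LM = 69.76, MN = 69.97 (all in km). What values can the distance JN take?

The maximum is all hops collinear in one direction: 220.32 + 50.02 + 69.76 + 69.97 = 410.07.
The longest hop is 220.32; the others sum to 189.75. Folding the others back against it leaves at least 220.32 − 189.75 = 30.57.

30.57 ≤ JN ≤ 410.07 km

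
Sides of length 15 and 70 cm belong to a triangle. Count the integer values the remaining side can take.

The third side lies in the open interval (55, 85).
Integers from 56 to 84 inclusive: 84 − 56 + 1 = 29.

29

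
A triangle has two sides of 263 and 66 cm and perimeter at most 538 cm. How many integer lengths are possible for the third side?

12

Triangle inequality: 197 < x < 329. Perimeter ≤ 538 gives x ≤ 538 − 263 − 66 = 209.
So 197 < x ≤ 209; integers 198 through 209: 12 values.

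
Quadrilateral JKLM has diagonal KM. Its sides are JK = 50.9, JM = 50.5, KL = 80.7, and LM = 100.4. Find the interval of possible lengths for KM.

From triangle JKM: |50.9 − 50.5| < KM < 50.9 + 50.5, i.e. 0.4 < KM < 101.4.
From triangle LKM: 19.7 < KM < 181.1.
Both must hold, so KM lies in the intersection.

19.7 < KM < 101.4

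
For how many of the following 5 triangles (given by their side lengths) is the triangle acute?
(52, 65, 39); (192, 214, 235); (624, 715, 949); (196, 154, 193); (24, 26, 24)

(52,65,39): 39²+52² = 4225 = 65² → right
(192,214,235): 192²+214² = 82660 > 55225 = 235² → acute
(624,715,949): 624²+715² = 900601 = 949² → right
(196,154,193): 154²+193² = 60965 > 38416 = 196² → acute
(24,26,24): 24²+24² = 1152 > 676 = 26² → acute
3 of the 5 are acute.

3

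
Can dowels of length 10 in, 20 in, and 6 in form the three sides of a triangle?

No

The longest side is 20, but the other two sum to only 16.
16 < 20, so the triangle inequality fails.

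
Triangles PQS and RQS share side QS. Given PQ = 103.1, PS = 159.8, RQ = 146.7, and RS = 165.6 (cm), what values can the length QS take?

56.7 < QS < 262.9

From triangle PQS: |103.1 − 159.8| < QS < 103.1 + 159.8, i.e. 56.7 < QS < 262.9.
From triangle RQS: 18.9 < QS < 312.3.
Both must hold, so QS lies in the intersection.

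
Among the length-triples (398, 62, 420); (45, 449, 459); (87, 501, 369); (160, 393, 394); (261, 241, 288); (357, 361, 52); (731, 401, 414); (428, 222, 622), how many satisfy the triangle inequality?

7

(62,398,420): 62+398 > 420 → valid
(45,449,459): 45+449 > 459 → valid
(87,369,501): 87+369 ≤ 501 → not valid
(160,393,394): 160+393 > 394 → valid
(241,261,288): 241+261 > 288 → valid
(52,357,361): 52+357 > 361 → valid
(401,414,731): 401+414 > 731 → valid
(222,428,622): 222+428 > 622 → valid
7 of the 8 triples form a triangle.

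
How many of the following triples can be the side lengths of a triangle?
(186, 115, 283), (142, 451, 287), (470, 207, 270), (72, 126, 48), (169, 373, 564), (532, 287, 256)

(115,186,283): 115+186 > 283 → valid
(142,287,451): 142+287 ≤ 451 → not valid
(207,270,470): 207+270 > 470 → valid
(48,72,126): 48+72 ≤ 126 → not valid
(169,373,564): 169+373 ≤ 564 → not valid
(256,287,532): 256+287 > 532 → valid
3 of the 6 triples form a triangle.

3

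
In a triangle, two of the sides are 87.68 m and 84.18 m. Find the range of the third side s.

By the triangle inequality, s must be less than 87.68 + 84.18 = 171.86 and greater than |87.68 − 84.18| = 3.50.

3.50 < s < 171.86 (m)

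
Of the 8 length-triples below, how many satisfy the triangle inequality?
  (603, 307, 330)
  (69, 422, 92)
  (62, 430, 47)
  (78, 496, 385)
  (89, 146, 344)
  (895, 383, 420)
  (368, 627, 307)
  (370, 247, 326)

3

(307,330,603): 307+330 > 603 → valid
(69,92,422): 69+92 ≤ 422 → not valid
(47,62,430): 47+62 ≤ 430 → not valid
(78,385,496): 78+385 ≤ 496 → not valid
(89,146,344): 89+146 ≤ 344 → not valid
(383,420,895): 383+420 ≤ 895 → not valid
(307,368,627): 307+368 > 627 → valid
(247,326,370): 247+326 > 370 → valid
3 of the 8 triples form a triangle.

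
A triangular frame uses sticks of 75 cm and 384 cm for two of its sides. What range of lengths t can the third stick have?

309 < t < 459 (cm)

By the triangle inequality, t must be less than 75 + 384 = 459 and greater than |75 − 384| = 309.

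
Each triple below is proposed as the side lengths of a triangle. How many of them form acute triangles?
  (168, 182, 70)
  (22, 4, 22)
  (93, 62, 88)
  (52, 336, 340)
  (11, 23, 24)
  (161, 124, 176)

(168,182,70): 70²+168² = 33124 = 182² → right
(22,4,22): 4²+22² = 500 > 484 = 22² → acute
(93,62,88): 62²+88² = 11588 > 8649 = 93² → acute
(52,336,340): 52²+336² = 115600 = 340² → right
(11,23,24): 11²+23² = 650 > 576 = 24² → acute
(161,124,176): 124²+161² = 41297 > 30976 = 176² → acute
4 of the 6 are acute.

4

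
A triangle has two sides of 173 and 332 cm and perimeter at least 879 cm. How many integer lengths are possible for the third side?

131

Triangle inequality: 159 < x < 505. Perimeter ≥ 879 gives x ≥ 879 − 173 − 332 = 374.
So 374 ≤ x < 505; integers 374 through 504: 131 values.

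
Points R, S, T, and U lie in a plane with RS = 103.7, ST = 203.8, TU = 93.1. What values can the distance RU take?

The maximum is all hops collinear in one direction: 103.7 + 203.8 + 93.1 = 400.6.
The longest hop is 203.8; the others sum to 196.8. Folding the others back against it leaves at least 203.8 − 196.8 = 7.0.

7.0 ≤ RU ≤ 400.6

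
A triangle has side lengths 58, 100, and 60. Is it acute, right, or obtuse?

obtuse

Compare the square of the longest side to the sum of squares of the other two: 58² + 60² = 6964 < 10000 = 100².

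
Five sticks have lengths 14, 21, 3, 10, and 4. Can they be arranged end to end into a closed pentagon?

A pentagon exists iff every side is shorter than the sum of the others — equivalently, the longest side is less than the sum of the rest.
Longest side 21 < 31 (sum of the remaining 4), so yes.

Yes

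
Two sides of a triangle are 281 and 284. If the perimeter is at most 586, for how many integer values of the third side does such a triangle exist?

Triangle inequality: 3 < x < 565. Perimeter ≤ 586 gives x ≤ 586 − 281 − 284 = 21.
So 3 < x ≤ 21; integers 4 through 21: 18 values.

18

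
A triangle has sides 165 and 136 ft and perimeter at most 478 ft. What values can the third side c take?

Triangle inequality alone gives 29 < c < 301.
The perimeter condition gives c ≤ 478 − 165 − 136 = 177.
Intersecting the two: 29 < c ≤ 177.

29 < c ≤ 177 ft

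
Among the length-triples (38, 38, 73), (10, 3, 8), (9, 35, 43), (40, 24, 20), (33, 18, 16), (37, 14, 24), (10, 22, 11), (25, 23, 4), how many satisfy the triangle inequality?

(38,38,73): 38+38 > 73 → valid
(3,8,10): 3+8 > 10 → valid
(9,35,43): 9+35 > 43 → valid
(20,24,40): 20+24 > 40 → valid
(16,18,33): 16+18 > 33 → valid
(14,24,37): 14+24 > 37 → valid
(10,11,22): 10+11 ≤ 22 → not valid
(4,23,25): 4+23 > 25 → valid
7 of the 8 triples form a triangle.

7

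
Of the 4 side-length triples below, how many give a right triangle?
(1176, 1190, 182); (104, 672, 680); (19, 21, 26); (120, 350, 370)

(1176,1190,182): 182²+1176² = 1416100 = 1190² → right
(104,672,680): 104²+672² = 462400 = 680² → right
(19,21,26): 19²+21² = 802 > 676 = 26² → acute
(120,350,370): 120²+350² = 136900 = 370² → right
3 of the 4 are right.

3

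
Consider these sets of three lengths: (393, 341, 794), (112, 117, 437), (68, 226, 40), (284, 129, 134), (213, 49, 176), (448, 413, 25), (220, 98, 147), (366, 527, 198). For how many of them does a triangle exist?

3

(341,393,794): 341+393 ≤ 794 → not valid
(112,117,437): 112+117 ≤ 437 → not valid
(40,68,226): 40+68 ≤ 226 → not valid
(129,134,284): 129+134 ≤ 284 → not valid
(49,176,213): 49+176 > 213 → valid
(25,413,448): 25+413 ≤ 448 → not valid
(98,147,220): 98+147 > 220 → valid
(198,366,527): 198+366 > 527 → valid
3 of the 8 triples form a triangle.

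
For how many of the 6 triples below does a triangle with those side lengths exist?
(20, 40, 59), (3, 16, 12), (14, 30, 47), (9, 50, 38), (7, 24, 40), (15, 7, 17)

2

(20,40,59): 20+40 > 59 → valid
(3,12,16): 3+12 ≤ 16 → not valid
(14,30,47): 14+30 ≤ 47 → not valid
(9,38,50): 9+38 ≤ 50 → not valid
(7,24,40): 7+24 ≤ 40 → not valid
(7,15,17): 7+15 > 17 → valid
2 of the 6 triples form a triangle.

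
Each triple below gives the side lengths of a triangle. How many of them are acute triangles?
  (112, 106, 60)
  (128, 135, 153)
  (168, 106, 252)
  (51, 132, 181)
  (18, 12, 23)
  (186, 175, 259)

2

(112,106,60): 60²+106² = 14836 > 12544 = 112² → acute
(128,135,153): 128²+135² = 34609 > 23409 = 153² → acute
(168,106,252): 106²+168² = 39460 < 63504 = 252² → obtuse
(51,132,181): 51²+132² = 20025 < 32761 = 181² → obtuse
(18,12,23): 12²+18² = 468 < 529 = 23² → obtuse
(186,175,259): 175²+186² = 65221 < 67081 = 259² → obtuse
2 of the 6 are acute.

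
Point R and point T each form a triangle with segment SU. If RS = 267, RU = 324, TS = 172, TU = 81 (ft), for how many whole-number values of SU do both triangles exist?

From triangle RSU: 57 < SU < 591.
From triangle TSU: 91 < SU < 253.
Intersection: 91 < SU < 253, so integers 92 through 252: 161 values.

161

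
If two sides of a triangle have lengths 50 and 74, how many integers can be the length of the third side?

99

The third side lies in the open interval (24, 124).
Integers from 25 to 123 inclusive: 123 − 25 + 1 = 99.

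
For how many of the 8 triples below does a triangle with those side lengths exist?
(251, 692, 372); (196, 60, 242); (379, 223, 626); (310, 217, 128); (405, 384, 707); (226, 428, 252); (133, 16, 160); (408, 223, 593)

5

(251,372,692): 251+372 ≤ 692 → not valid
(60,196,242): 60+196 > 242 → valid
(223,379,626): 223+379 ≤ 626 → not valid
(128,217,310): 128+217 > 310 → valid
(384,405,707): 384+405 > 707 → valid
(226,252,428): 226+252 > 428 → valid
(16,133,160): 16+133 ≤ 160 → not valid
(223,408,593): 223+408 > 593 → valid
5 of the 8 triples form a triangle.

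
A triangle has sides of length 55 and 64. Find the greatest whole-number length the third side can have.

118

The third side must be strictly less than 55 + 64 = 119.
The largest integer below 119 is 118.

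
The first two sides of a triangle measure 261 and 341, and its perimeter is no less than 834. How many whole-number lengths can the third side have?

370

Triangle inequality: 80 < x < 602. Perimeter ≥ 834 gives x ≥ 834 − 261 − 341 = 232.
So 232 ≤ x < 602; integers 232 through 601: 370 values.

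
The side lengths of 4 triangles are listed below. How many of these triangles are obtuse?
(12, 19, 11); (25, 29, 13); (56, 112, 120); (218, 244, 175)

(12,19,11): 11²+12² = 265 < 361 = 19² → obtuse
(25,29,13): 13²+25² = 794 < 841 = 29² → obtuse
(56,112,120): 56²+112² = 15680 > 14400 = 120² → acute
(218,244,175): 175²+218² = 78149 > 59536 = 244² → acute
2 of the 4 are obtuse.

2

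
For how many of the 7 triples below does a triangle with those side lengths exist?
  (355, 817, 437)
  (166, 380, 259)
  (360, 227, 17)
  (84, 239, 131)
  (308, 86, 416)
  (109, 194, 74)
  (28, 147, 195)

(355,437,817): 355+437 ≤ 817 → not valid
(166,259,380): 166+259 > 380 → valid
(17,227,360): 17+227 ≤ 360 → not valid
(84,131,239): 84+131 ≤ 239 → not valid
(86,308,416): 86+308 ≤ 416 → not valid
(74,109,194): 74+109 ≤ 194 → not valid
(28,147,195): 28+147 ≤ 195 → not valid
1 of the 7 triples forms a triangle.

1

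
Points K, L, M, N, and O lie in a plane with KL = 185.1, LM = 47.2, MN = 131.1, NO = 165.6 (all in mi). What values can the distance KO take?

The maximum is all hops collinear in one direction: 185.1 + 47.2 + 131.1 + 165.6 = 529.0.
The longest hop is 185.1; the others sum to 343.9. Since 185.1 ≤ 343.9, the path can fold back on itself completely, so the minimum distance is 0.

0 ≤ KO ≤ 529.0 mi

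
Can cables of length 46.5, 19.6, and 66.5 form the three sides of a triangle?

The longest side is 66.5, but the other two sum to only 66.1.
66.1 < 66.5, so the triangle inequality fails.

No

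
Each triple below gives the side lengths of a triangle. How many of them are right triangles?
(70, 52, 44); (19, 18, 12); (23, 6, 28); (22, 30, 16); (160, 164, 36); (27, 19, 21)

(70,52,44): 44²+52² = 4640 < 4900 = 70² → obtuse
(19,18,12): 12²+18² = 468 > 361 = 19² → acute
(23,6,28): 6²+23² = 565 < 784 = 28² → obtuse
(22,30,16): 16²+22² = 740 < 900 = 30² → obtuse
(160,164,36): 36²+160² = 26896 = 164² → right
(27,19,21): 19²+21² = 802 > 729 = 27² → acute
1 of the 6 is right.

1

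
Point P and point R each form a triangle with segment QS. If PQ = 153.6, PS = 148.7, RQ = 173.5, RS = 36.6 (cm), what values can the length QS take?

136.9 < QS < 210.1

From triangle PQS: |153.6 − 148.7| < QS < 153.6 + 148.7, i.e. 4.9 < QS < 302.3.
From triangle RQS: 136.9 < QS < 210.1.
Both must hold, so QS lies in the intersection.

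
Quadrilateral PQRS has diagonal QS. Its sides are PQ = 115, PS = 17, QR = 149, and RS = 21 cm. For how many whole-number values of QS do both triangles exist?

From triangle PQS: 98 < QS < 132.
From triangle RQS: 128 < QS < 170.
Intersection: 128 < QS < 132, so integers 129 through 131: 3 values.

3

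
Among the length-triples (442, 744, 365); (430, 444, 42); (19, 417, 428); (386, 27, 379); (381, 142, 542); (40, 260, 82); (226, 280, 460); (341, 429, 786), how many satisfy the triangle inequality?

5

(365,442,744): 365+442 > 744 → valid
(42,430,444): 42+430 > 444 → valid
(19,417,428): 19+417 > 428 → valid
(27,379,386): 27+379 > 386 → valid
(142,381,542): 142+381 ≤ 542 → not valid
(40,82,260): 40+82 ≤ 260 → not valid
(226,280,460): 226+280 > 460 → valid
(341,429,786): 341+429 ≤ 786 → not valid
5 of the 8 triples form a triangle.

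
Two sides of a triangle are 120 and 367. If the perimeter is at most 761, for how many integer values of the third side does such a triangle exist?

Triangle inequality: 247 < x < 487. Perimeter ≤ 761 gives x ≤ 761 − 120 − 367 = 274.
So 247 < x ≤ 274; integers 248 through 274: 27 values.

27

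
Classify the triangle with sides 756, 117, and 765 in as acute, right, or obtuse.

right

Compare the square of the longest side to the sum of squares of the other two: 117² + 756² = 585225 = 765².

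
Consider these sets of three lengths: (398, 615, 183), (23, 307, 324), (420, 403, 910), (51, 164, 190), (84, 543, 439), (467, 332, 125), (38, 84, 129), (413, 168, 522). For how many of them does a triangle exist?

3

(183,398,615): 183+398 ≤ 615 → not valid
(23,307,324): 23+307 > 324 → valid
(403,420,910): 403+420 ≤ 910 → not valid
(51,164,190): 51+164 > 190 → valid
(84,439,543): 84+439 ≤ 543 → not valid
(125,332,467): 125+332 ≤ 467 → not valid
(38,84,129): 38+84 ≤ 129 → not valid
(168,413,522): 168+413 > 522 → valid
3 of the 8 triples form a triangle.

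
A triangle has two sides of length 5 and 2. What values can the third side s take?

By the triangle inequality, s must be less than 5 + 2 = 7 and greater than |5 − 2| = 3.

3 < s < 7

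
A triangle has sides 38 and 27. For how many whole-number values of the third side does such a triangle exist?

The third side lies in the open interval (11, 65).
Integers from 12 to 64 inclusive: 64 − 12 + 1 = 53.

53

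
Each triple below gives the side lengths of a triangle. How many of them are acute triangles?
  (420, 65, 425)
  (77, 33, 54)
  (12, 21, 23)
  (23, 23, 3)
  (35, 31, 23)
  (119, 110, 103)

4

(420,65,425): 65²+420² = 180625 = 425² → right
(77,33,54): 33²+54² = 4005 < 5929 = 77² → obtuse
(12,21,23): 12²+21² = 585 > 529 = 23² → acute
(23,23,3): 3²+23² = 538 > 529 = 23² → acute
(35,31,23): 23²+31² = 1490 > 1225 = 35² → acute
(119,110,103): 103²+110² = 22709 > 14161 = 119² → acute
4 of the 6 are acute.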